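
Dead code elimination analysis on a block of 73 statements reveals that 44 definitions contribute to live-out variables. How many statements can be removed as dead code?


Dead code = total statements - live definitions
= 73 - 44 = 29

29


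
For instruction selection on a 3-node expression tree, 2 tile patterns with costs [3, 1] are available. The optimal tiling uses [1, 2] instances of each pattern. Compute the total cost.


Total cost = sum(count_i * cost_i)
= 1*3 + 2*1
= 5

5


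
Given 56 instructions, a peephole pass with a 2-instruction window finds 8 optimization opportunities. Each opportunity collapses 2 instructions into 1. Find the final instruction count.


Each match removes 1 instructions.
Total removed = 8 * 1 = 8
Remaining = 56 - 8 = 48

48


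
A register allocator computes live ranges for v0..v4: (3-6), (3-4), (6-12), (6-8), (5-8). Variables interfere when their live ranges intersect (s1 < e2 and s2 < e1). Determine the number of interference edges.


Check all pairs for overlapping intervals.
Two intervals (s1,e1) and (s2,e2) overlap if s1 < e2 and s2 < e1.
v0 (3-6) vs v1..v4: overlaps v1, v4 -> 2
v1 (3-4) vs v2..v4: overlaps none -> 0
v2 (6-12) vs v3..v4: overlaps v3, v4 -> 2
v3 (6-8) vs v4: overlaps v4 -> 1
Total overlapping pairs = 2 + 0 + 2 + 1 = 5

5


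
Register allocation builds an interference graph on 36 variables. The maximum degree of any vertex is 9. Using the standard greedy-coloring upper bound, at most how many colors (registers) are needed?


Greedy coloring never needs more than (max_degree + 1) colors: when coloring a vertex, at most max_degree neighbors are already colored.
Upper bound = 9 + 1 = 10

10


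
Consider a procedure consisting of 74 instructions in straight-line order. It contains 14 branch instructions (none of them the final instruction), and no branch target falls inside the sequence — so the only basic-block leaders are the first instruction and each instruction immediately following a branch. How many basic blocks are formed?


With no in-sequence branch targets, the leaders are the first instruction plus the instruction after each branch.
Number of basic blocks = branches + 1
= 14 + 1 = 15

15


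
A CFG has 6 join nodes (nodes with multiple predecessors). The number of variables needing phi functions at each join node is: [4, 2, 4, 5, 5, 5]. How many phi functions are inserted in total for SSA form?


Total phi functions = sum of phi functions at each join node
= 4 + 2 + 4 + 5 + 5 + 5 = 25

25


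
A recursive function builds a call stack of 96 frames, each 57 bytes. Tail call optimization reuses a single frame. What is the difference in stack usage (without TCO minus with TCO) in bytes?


Without TCO: 96 * 57 = 5472 bytes
With TCO: reuse 1 frame = 57 bytes
Savings = 5472 - 57 = 5415

5415


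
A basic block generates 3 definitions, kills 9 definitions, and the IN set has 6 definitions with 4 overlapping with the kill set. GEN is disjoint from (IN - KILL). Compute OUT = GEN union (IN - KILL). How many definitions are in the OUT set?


IN - KILL: 6 - 4 = 2 surviving definitions
OUT = GEN + surviving = 3 + 2 = 5

5


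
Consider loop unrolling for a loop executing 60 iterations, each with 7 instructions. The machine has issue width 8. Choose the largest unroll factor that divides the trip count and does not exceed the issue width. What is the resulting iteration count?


Largest divisor of 60 <= 8 is 6
New iterations = 60 / 6 = 10

10


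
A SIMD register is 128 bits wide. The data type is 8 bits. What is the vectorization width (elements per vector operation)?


Width = SIMD bits / data type bits
= 128 / 8 = 16

16


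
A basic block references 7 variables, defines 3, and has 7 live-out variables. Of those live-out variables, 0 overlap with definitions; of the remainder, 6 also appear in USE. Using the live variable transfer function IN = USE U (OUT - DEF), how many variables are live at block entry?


OUT - DEF: 7 - 0 = 7
|IN| = |USE| + |OUT - DEF| - |USE ∩ (OUT - DEF)| = 7 + 7 - 6 = 8

8


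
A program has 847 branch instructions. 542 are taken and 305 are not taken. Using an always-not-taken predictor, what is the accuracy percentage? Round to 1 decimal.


Predictor: always-not-taken
Correct predictions = 305
Accuracy = 305 / 847 * 100 = 36.0%

36.0


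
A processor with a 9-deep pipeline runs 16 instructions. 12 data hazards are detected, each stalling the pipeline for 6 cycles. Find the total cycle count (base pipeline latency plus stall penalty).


Base cycles = 9 + 16 - 1 = 24
Total stalls = 12 * 6 = 72
Total = 24 + 72 = 96

96


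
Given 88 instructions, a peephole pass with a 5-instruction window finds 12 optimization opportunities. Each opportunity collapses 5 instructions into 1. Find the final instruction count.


Each match removes 4 instructions.
Total removed = 12 * 4 = 48
Remaining = 88 - 48 = 40

40


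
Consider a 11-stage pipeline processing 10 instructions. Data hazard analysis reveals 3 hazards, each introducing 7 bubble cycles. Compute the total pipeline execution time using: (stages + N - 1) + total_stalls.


Base cycles = 11 + 10 - 1 = 20
Total stalls = 3 * 7 = 21
Total = 20 + 21 = 41

41


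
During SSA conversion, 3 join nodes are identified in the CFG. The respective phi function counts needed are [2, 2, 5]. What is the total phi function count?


Total phi functions = sum of phi functions at each join node
= 2 + 2 + 5 = 9

9


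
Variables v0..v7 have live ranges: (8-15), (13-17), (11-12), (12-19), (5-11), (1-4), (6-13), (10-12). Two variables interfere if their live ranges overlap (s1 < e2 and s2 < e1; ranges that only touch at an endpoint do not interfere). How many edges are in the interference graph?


Check all pairs for overlapping intervals.
Two intervals (s1,e1) and (s2,e2) overlap if s1 < e2 and s2 < e1.
v0 (8-15) vs v1..v7: overlaps v1, v2, v3, v4, v6, v7 -> 6
v1 (13-17) vs v2..v7: overlaps v3 -> 1
v2 (11-12) vs v3..v7: overlaps v6, v7 -> 2
v3 (12-19) vs v4..v7: overlaps v6 -> 1
v4 (5-11) vs v5..v7: overlaps v6, v7 -> 2
v5 (1-4) vs v6..v7: overlaps none -> 0
v6 (6-13) vs v7: overlaps v7 -> 1
Total overlapping pairs = 6 + 1 + 2 + 1 + 2 + 0 + 1 = 13

13


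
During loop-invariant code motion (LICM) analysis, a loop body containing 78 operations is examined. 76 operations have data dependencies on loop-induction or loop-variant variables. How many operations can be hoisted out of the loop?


Invariant candidates = total - loop-dependent
= 78 - 76 = 2

2


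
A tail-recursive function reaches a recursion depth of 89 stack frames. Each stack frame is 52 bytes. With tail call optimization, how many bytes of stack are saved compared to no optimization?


Without TCO: 89 * 52 = 4628 bytes
With TCO: reuse 1 frame = 52 bytes
Savings = 4628 - 52 = 4576

4576


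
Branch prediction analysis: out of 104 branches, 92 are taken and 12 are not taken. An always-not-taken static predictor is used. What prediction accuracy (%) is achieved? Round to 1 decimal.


Predictor: always-not-taken
Correct predictions = 12
Accuracy = 12 / 104 * 100 = 11.5%

11.5


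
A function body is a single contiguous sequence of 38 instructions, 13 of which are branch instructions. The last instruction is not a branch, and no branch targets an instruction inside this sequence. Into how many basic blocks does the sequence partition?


With no in-sequence branch targets, the leaders are the first instruction plus the instruction after each branch.
Number of basic blocks = branches + 1
= 13 + 1 = 14

14


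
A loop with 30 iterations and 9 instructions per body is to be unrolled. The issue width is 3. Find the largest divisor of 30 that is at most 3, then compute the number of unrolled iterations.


Largest divisor of 30 <= 3 is 3
New iterations = 30 / 3 = 10

10


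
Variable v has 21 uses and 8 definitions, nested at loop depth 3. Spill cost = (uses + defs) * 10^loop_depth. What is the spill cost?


uses + defs = 21 + 8 = 29
10^3 = 1000
Spill cost = 29 * 1000 = 29000

29000


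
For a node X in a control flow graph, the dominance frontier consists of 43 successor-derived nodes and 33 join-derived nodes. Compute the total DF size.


DF(X) = direct successor contributions + join point contributions
= 43 + 33 = 76

76


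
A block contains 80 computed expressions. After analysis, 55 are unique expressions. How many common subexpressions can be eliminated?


CSE count = total expressions - unique expressions
= 80 - 55 = 25

25


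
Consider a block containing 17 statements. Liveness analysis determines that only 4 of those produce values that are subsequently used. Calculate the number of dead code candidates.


Dead code = total statements - live definitions
= 17 - 4 = 13

13


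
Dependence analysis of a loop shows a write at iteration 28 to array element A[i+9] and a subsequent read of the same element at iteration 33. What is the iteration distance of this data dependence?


Distance = read iteration - write iteration
= 33 - 28 = 5

5


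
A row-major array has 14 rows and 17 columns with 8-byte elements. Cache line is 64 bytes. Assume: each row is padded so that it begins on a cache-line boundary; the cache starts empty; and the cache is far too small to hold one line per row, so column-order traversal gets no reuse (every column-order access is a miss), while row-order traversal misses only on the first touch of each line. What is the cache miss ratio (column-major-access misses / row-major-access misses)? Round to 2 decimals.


Each row occupies 17 * 8 = 136 bytes and starts on a line boundary, so it spans ceil(136 / 64) = 3 cache lines.
Row-major traversal misses (one per line touched): 14 * ceil(17 * 8 / 64) = 42
Column-major traversal misses (no reuse, every access misses): 14 * 17 = 238
Ratio = 238 / 42 = 5.67

5.67


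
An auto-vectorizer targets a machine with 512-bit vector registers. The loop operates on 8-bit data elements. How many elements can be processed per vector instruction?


Width = SIMD bits / data type bits
= 512 / 8 = 64

64


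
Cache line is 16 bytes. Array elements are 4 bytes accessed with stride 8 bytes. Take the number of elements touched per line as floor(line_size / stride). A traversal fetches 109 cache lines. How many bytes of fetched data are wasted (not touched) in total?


Elements per line = floor(16 / 8) = 2
Bytes used per line = 2 * 4 = 8
Wasted per line = 16 - 8 = 8
Total wasted = 8 * 109 = 872

872


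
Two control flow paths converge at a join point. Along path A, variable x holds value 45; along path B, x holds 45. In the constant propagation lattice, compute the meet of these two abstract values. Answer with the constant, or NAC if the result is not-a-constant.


Meet operation: if both paths give the same constant, result is that constant; if they differ, result is NAC (not-a-constant).
Path A: 45, Path B: 45 -> equal
Result: constant -> 45

45


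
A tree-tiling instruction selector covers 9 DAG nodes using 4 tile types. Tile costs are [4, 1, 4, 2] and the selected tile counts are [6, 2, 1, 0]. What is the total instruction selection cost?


Total cost = sum(count_i * cost_i)
= 6*4 + 2*1 + 1*4 + 0*2
= 30

30


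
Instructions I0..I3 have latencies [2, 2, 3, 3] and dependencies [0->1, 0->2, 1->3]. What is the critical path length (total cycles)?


Compute longest path through dependency graph: dist(Ik) = max over predecessors of dist + latency(Ik).
dist(I0) = latency 2 = 2
dist(I1) = dist(I0) + 2 = 2 + 2 = 4
dist(I2) = dist(I0) + 3 = 2 + 3 = 5
dist(I3) = dist(I1) + 3 = 4 + 3 = 7
Critical path = max dist = 7

7


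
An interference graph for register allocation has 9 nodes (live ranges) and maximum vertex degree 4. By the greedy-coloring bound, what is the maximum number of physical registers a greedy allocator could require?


Greedy coloring never needs more than (max_degree + 1) colors: when coloring a vertex, at most max_degree neighbors are already colored.
Upper bound = 4 + 1 = 5

5


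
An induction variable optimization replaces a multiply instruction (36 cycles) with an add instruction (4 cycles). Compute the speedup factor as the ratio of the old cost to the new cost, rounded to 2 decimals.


Ratio = mult_cost / add_cost = 36 / 4 = 9.0

9.0


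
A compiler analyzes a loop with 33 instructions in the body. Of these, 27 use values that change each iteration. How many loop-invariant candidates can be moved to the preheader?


Invariant candidates = total - loop-dependent
= 33 - 27 = 6

6


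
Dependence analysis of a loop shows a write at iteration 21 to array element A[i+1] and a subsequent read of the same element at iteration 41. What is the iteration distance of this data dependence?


Distance = read iteration - write iteration
= 41 - 21 = 20

20


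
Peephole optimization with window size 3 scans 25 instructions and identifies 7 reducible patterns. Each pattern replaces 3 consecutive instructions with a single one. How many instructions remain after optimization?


Each match removes 2 instructions.
Total removed = 7 * 2 = 14
Remaining = 25 - 14 = 11

11


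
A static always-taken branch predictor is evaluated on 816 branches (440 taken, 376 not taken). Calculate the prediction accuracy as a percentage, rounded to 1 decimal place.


Predictor: always-taken
Correct predictions = 440
Accuracy = 440 / 816 * 100 = 53.9%

53.9


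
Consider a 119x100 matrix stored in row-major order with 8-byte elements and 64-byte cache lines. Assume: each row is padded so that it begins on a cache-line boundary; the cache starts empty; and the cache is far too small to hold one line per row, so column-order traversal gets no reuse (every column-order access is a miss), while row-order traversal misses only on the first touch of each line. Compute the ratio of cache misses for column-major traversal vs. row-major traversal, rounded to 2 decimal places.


Each row occupies 100 * 8 = 800 bytes and starts on a line boundary, so it spans ceil(800 / 64) = 13 cache lines.
Row-major traversal misses (one per line touched): 119 * ceil(100 * 8 / 64) = 1547
Column-major traversal misses (no reuse, every access misses): 119 * 100 = 11900
Ratio = 11900 / 1547 = 7.69

7.69


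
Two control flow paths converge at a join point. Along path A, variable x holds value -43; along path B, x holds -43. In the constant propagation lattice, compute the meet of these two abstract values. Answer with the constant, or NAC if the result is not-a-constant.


Meet operation: if both paths give the same constant, result is that constant; if they differ, result is NAC (not-a-constant).
Path A: -43, Path B: -43 -> equal
Result: constant -> -43

-43


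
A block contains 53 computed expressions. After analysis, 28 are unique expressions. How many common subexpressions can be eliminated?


CSE count = total expressions - unique expressions
= 53 - 28 = 25

25


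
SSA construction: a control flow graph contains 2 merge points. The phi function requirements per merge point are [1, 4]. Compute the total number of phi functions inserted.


Total phi functions = sum of phi functions at each join node
= 1 + 4 = 5

5


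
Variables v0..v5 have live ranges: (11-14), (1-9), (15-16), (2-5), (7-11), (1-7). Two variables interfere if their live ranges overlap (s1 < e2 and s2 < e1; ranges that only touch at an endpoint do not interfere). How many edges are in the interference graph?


Check all pairs for overlapping intervals.
Two intervals (s1,e1) and (s2,e2) overlap if s1 < e2 and s2 < e1.
v0 (11-14) vs v1..v5: overlaps none -> 0
v1 (1-9) vs v2..v5: overlaps v3, v4, v5 -> 3
v2 (15-16) vs v3..v5: overlaps none -> 0
v3 (2-5) vs v4..v5: overlaps v5 -> 1
v4 (7-11) vs v5: overlaps none -> 0
Total overlapping pairs = 0 + 3 + 0 + 1 + 0 = 4

4


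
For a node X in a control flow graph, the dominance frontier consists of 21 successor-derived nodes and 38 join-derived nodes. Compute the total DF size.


DF(X) = direct successor contributions + join point contributions
= 21 + 38 = 59

59


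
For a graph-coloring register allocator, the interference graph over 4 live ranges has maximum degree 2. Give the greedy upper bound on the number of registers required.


Greedy coloring never needs more than (max_degree + 1) colors: when coloring a vertex, at most max_degree neighbors are already colored.
Upper bound = 2 + 1 = 3

3


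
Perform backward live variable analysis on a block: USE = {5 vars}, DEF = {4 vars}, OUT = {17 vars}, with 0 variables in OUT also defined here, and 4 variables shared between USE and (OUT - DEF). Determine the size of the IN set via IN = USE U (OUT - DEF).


OUT - DEF: 17 - 0 = 17
|IN| = |USE| + |OUT - DEF| - |USE ∩ (OUT - DEF)| = 5 + 17 - 4 = 18

18


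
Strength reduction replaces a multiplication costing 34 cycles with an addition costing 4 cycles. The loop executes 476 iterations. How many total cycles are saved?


Per-iteration saving = 34 - 4 = 30
Total saved = 476 * 30 = 14280

14280


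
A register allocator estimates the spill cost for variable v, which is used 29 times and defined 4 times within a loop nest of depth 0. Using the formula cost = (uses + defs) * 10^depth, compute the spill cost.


uses + defs = 29 + 4 = 33
10^0 = 1
Spill cost = 33 * 1 = 33

33


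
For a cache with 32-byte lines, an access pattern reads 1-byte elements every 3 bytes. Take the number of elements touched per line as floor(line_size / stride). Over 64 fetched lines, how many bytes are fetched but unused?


Elements per line = floor(32 / 3) = 10
Bytes used per line = 10 * 1 = 10
Wasted per line = 32 - 10 = 22
Total wasted = 22 * 64 = 1408

1408


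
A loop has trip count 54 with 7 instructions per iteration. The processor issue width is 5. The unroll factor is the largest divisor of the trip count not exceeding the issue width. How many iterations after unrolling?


Largest divisor of 54 <= 5 is 3
New iterations = 54 / 3 = 18

18


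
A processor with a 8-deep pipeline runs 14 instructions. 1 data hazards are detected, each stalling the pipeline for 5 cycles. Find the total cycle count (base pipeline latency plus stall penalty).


Base cycles = 8 + 14 - 1 = 21
Total stalls = 1 * 5 = 5
Total = 21 + 5 = 26

26


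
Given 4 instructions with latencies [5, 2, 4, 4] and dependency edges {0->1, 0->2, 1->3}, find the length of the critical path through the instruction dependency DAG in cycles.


Compute longest path through dependency graph: dist(Ik) = max over predecessors of dist + latency(Ik).
dist(I0) = latency 5 = 5
dist(I1) = dist(I0) + 2 = 5 + 2 = 7
dist(I2) = dist(I0) + 4 = 5 + 4 = 9
dist(I3) = dist(I1) + 4 = 7 + 4 = 11
Critical path = max dist = 11

11


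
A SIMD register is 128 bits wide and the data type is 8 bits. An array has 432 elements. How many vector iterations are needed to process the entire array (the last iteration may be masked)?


Width = 128 / 8 = 16 elements per vector op
Iterations = ceil(432 / 16) = 27

27


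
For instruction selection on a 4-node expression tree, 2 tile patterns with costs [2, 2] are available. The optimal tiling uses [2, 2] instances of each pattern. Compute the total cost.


Total cost = sum(count_i * cost_i)
= 2*2 + 2*2
= 8

8


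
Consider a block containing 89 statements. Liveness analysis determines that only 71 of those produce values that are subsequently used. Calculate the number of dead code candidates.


Dead code = total statements - live definitions
= 89 - 71 = 18

18


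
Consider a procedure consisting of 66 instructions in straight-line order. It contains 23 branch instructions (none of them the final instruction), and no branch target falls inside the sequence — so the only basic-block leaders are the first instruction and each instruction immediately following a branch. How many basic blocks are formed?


With no in-sequence branch targets, the leaders are the first instruction plus the instruction after each branch.
Number of basic blocks = branches + 1
= 23 + 1 = 24

24


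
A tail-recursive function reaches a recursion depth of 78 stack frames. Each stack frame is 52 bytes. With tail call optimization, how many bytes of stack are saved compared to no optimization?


Without TCO: 78 * 52 = 4056 bytes
With TCO: reuse 1 frame = 52 bytes
Savings = 4056 - 52 = 4004

4004


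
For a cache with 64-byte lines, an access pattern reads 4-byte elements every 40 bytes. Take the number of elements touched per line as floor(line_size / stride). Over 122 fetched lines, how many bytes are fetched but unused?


Elements per line = floor(64 / 40) = 1
Bytes used per line = 1 * 4 = 4
Wasted per line = 64 - 4 = 60
Total wasted = 60 * 122 = 7320

7320


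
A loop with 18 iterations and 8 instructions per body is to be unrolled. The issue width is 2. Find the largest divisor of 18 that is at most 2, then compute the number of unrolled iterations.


Largest divisor of 18 <= 2 is 2
New iterations = 18 / 2 = 9

9


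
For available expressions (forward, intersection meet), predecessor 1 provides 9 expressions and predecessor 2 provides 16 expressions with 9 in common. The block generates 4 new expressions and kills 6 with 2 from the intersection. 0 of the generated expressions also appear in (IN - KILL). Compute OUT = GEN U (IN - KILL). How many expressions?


IN = intersection of predecessors = 9
IN - KILL = 9 - 2 = 7
|OUT| = |GEN| + |IN - KILL| - |GEN ∩ (IN - KILL)| = 4 + 7 - 0 = 11

11


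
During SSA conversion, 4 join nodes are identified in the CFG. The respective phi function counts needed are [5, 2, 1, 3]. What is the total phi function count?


Total phi functions = sum of phi functions at each join node
= 5 + 2 + 1 + 3 = 11

11


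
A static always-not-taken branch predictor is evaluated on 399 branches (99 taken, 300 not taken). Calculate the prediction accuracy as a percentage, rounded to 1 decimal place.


Predictor: always-not-taken
Correct predictions = 300
Accuracy = 300 / 399 * 100 = 75.2%

75.2


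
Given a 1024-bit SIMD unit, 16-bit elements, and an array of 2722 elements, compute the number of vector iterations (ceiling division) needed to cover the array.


Width = 1024 / 16 = 64 elements per vector op
Iterations = ceil(2722 / 64) = 43

43


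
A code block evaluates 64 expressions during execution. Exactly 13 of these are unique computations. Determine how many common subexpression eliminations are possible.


CSE count = total expressions - unique expressions
= 64 - 13 = 51

51


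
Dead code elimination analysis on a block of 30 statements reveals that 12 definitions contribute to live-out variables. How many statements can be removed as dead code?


Dead code = total statements - live definitions
= 30 - 12 = 18

18


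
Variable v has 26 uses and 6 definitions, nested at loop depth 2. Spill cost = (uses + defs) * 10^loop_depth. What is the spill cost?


uses + defs = 26 + 6 = 32
10^2 = 100
Spill cost = 32 * 100 = 3200

3200


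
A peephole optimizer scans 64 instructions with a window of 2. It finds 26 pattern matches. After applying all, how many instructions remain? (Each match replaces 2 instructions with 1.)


Each match removes 1 instructions.
Total removed = 26 * 1 = 26
Remaining = 64 - 26 = 38

38


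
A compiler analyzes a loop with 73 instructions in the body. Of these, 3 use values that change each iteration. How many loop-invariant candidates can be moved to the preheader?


Invariant candidates = total - loop-dependent
= 73 - 3 = 70

70


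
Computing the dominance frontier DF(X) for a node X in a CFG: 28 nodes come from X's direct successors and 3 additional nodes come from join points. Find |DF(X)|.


DF(X) = direct successor contributions + join point contributions
= 28 + 3 = 31

31


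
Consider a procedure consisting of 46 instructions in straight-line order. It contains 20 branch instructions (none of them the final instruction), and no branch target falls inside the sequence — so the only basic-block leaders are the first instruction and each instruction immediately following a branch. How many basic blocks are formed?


With no in-sequence branch targets, the leaders are the first instruction plus the instruction after each branch.
Number of basic blocks = branches + 1
= 20 + 1 = 21

21


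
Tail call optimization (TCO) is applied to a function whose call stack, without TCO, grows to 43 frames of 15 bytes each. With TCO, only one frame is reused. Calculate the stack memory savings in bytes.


Without TCO: 43 * 15 = 645 bytes
With TCO: reuse 1 frame = 15 bytes
Savings = 645 - 15 = 630

630


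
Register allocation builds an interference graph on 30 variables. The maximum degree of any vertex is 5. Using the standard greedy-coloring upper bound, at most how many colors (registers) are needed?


Greedy coloring never needs more than (max_degree + 1) colors: when coloring a vertex, at most max_degree neighbors are already colored.
Upper bound = 5 + 1 = 6

6


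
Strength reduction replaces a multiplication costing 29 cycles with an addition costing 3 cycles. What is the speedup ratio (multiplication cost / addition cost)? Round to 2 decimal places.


Ratio = mult_cost / add_cost = 29 / 3 = 9.67

9.67


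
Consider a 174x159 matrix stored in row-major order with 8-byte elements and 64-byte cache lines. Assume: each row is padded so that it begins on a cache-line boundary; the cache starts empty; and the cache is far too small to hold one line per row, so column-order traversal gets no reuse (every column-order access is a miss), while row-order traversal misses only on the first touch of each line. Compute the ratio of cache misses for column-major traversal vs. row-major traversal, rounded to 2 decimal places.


Each row occupies 159 * 8 = 1272 bytes and starts on a line boundary, so it spans ceil(1272 / 64) = 20 cache lines.
Row-major traversal misses (one per line touched): 174 * ceil(159 * 8 / 64) = 3480
Column-major traversal misses (no reuse, every access misses): 174 * 159 = 27666
Ratio = 27666 / 3480 = 7.95

7.95


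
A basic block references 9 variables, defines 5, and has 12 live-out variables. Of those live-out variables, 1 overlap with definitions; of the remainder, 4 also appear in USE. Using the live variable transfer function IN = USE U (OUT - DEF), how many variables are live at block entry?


OUT - DEF: 12 - 1 = 11
|IN| = |USE| + |OUT - DEF| - |USE ∩ (OUT - DEF)| = 9 + 11 - 4 = 16

16


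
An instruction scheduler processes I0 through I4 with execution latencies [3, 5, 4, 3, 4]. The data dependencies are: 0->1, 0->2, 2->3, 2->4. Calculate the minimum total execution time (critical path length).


Compute longest path through dependency graph: dist(Ik) = max over predecessors of dist + latency(Ik).
dist(I0) = latency 3 = 3
dist(I1) = dist(I0) + 5 = 3 + 5 = 8
dist(I2) = dist(I0) + 4 = 3 + 4 = 7
dist(I3) = dist(I2) + 3 = 7 + 3 = 10
dist(I4) = dist(I2) + 4 = 7 + 4 = 11
Critical path = max dist = 11

11


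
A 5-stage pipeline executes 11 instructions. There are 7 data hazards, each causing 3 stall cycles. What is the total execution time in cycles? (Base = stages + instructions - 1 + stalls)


Base cycles = 5 + 11 - 1 = 15
Total stalls = 7 * 3 = 21
Total = 15 + 21 = 36

36


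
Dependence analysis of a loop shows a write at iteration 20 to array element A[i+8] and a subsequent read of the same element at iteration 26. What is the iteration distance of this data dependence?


Distance = read iteration - write iteration
= 26 - 20 = 6

6


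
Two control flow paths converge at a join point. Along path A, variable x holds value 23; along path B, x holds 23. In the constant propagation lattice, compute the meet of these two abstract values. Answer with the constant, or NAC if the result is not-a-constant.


Meet operation: if both paths give the same constant, result is that constant; if they differ, result is NAC (not-a-constant).
Path A: 23, Path B: 23 -> equal
Result: constant -> 23

23


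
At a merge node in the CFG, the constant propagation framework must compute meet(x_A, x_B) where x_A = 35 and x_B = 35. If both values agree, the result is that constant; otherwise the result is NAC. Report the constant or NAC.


Meet operation: if both paths give the same constant, result is that constant; if they differ, result is NAC (not-a-constant).
Path A: 35, Path B: 35 -> equal
Result: constant -> 35

35


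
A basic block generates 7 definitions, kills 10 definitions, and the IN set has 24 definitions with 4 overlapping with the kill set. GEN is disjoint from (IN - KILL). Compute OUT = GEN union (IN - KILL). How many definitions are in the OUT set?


IN - KILL: 24 - 4 = 20 surviving definitions
OUT = GEN + surviving = 7 + 20 = 27

27


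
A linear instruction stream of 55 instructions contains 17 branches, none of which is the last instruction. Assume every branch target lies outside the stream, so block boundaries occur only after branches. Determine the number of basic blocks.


With no in-sequence branch targets, the leaders are the first instruction plus the instruction after each branch.
Number of basic blocks = branches + 1
= 17 + 1 = 18

18


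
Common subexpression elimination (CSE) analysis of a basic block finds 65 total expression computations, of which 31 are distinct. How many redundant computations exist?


CSE count = total expressions - unique expressions
= 65 - 31 = 34

34


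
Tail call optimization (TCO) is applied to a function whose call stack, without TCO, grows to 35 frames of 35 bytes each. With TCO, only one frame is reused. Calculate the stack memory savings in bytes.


Without TCO: 35 * 35 = 1225 bytes
With TCO: reuse 1 frame = 35 bytes
Savings = 1225 - 35 = 1190

1190


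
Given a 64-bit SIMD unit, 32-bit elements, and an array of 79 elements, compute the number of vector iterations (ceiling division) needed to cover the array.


Width = 64 / 32 = 2 elements per vector op
Iterations = ceil(79 / 2) = 40

40


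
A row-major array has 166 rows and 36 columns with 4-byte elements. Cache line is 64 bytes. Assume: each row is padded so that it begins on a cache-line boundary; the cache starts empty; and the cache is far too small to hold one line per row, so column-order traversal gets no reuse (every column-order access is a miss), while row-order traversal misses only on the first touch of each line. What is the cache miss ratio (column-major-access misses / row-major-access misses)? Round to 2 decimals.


Each row occupies 36 * 4 = 144 bytes and starts on a line boundary, so it spans ceil(144 / 64) = 3 cache lines.
Row-major traversal misses (one per line touched): 166 * ceil(36 * 4 / 64) = 498
Column-major traversal misses (no reuse, every access misses): 166 * 36 = 5976
Ratio = 5976 / 498 = 12.0

12.0


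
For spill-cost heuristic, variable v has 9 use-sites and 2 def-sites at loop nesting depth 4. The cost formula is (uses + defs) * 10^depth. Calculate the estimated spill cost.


uses + defs = 9 + 2 = 11
10^4 = 10000
Spill cost = 11 * 10000 = 110000

110000


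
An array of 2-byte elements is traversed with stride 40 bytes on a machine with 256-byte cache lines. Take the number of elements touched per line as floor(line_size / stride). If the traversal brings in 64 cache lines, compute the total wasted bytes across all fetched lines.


Elements per line = floor(256 / 40) = 6
Bytes used per line = 6 * 2 = 12
Wasted per line = 256 - 12 = 244
Total wasted = 244 * 64 = 15616

15616


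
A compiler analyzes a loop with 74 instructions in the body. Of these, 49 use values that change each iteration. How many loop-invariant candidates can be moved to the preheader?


Invariant candidates = total - loop-dependent
= 74 - 49 = 25

25


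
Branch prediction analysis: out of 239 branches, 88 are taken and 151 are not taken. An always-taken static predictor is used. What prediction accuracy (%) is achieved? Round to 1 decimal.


Predictor: always-taken
Correct predictions = 88
Accuracy = 88 / 239 * 100 = 36.8%

36.8


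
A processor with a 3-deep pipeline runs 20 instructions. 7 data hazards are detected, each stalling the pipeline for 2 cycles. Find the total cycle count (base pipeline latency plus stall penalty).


Base cycles = 3 + 20 - 1 = 22
Total stalls = 7 * 2 = 14
Total = 22 + 14 = 36

36


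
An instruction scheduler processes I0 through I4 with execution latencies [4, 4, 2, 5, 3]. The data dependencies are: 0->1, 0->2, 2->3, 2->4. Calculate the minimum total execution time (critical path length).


Compute longest path through dependency graph: dist(Ik) = max over predecessors of dist + latency(Ik).
dist(I0) = latency 4 = 4
dist(I1) = dist(I0) + 4 = 4 + 4 = 8
dist(I2) = dist(I0) + 2 = 4 + 2 = 6
dist(I3) = dist(I2) + 5 = 6 + 5 = 11
dist(I4) = dist(I2) + 3 = 6 + 3 = 9
Critical path = max dist = 11

11


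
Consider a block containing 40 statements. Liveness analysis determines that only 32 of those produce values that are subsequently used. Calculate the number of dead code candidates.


Dead code = total statements - live definitions
= 40 - 32 = 8

8


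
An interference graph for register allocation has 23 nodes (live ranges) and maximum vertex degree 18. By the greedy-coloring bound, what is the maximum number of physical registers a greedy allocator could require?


Greedy coloring never needs more than (max_degree + 1) colors: when coloring a vertex, at most max_degree neighbors are already colored.
Upper bound = 18 + 1 = 19

19


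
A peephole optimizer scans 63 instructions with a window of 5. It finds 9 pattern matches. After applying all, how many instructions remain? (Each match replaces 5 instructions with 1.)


Each match removes 4 instructions.
Total removed = 9 * 4 = 36
Remaining = 63 - 36 = 27

27


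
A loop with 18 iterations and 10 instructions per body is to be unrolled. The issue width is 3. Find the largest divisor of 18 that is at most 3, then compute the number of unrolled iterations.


Largest divisor of 18 <= 3 is 3
New iterations = 18 / 3 = 6

6


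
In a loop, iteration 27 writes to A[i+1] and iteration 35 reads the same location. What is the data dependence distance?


Distance = read iteration - write iteration
= 35 - 27 = 8

8


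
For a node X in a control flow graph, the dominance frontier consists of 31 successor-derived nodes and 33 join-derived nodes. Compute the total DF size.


DF(X) = direct successor contributions + join point contributions
= 31 + 33 = 64

64


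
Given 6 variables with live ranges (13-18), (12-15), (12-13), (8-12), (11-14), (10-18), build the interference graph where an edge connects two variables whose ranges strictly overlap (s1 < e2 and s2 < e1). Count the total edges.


Check all pairs for overlapping intervals.
Two intervals (s1,e1) and (s2,e2) overlap if s1 < e2 and s2 < e1.
v0 (13-18) vs v1..v5: overlaps v1, v4, v5 -> 3
v1 (12-15) vs v2..v5: overlaps v2, v4, v5 -> 3
v2 (12-13) vs v3..v5: overlaps v4, v5 -> 2
v3 (8-12) vs v4..v5: overlaps v4, v5 -> 2
v4 (11-14) vs v5: overlaps v5 -> 1
Total overlapping pairs = 3 + 3 + 2 + 2 + 1 = 11

11


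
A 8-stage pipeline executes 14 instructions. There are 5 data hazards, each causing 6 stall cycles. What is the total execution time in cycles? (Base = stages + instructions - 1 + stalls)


Base cycles = 8 + 14 - 1 = 21
Total stalls = 5 * 6 = 30
Total = 21 + 30 = 51

51


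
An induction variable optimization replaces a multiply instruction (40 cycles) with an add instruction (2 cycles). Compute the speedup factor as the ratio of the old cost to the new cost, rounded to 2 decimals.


Ratio = mult_cost / add_cost = 40 / 2 = 20.0

20.0


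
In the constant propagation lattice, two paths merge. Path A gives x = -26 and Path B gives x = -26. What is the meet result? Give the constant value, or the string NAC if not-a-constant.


Meet operation: if both paths give the same constant, result is that constant; if they differ, result is NAC (not-a-constant).
Path A: -26, Path B: -26 -> equal
Result: constant -> -26

-26


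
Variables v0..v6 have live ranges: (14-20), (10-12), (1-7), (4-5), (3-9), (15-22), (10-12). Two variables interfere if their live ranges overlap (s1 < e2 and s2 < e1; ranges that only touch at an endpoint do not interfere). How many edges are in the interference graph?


Check all pairs for overlapping intervals.
Two intervals (s1,e1) and (s2,e2) overlap if s1 < e2 and s2 < e1.
v0 (14-20) vs v1..v6: overlaps v5 -> 1
v1 (10-12) vs v2..v6: overlaps v6 -> 1
v2 (1-7) vs v3..v6: overlaps v3, v4 -> 2
v3 (4-5) vs v4..v6: overlaps v4 -> 1
v4 (3-9) vs v5..v6: overlaps none -> 0
v5 (15-22) vs v6: overlaps none -> 0
Total overlapping pairs = 1 + 1 + 2 + 1 + 0 + 0 = 5

5


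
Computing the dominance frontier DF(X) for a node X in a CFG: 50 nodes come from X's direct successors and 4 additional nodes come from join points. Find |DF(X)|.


DF(X) = direct successor contributions + join point contributions
= 50 + 4 = 54

54


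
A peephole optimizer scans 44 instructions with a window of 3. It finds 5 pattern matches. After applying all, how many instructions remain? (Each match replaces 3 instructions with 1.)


Each match removes 2 instructions.
Total removed = 5 * 2 = 10
Remaining = 44 - 10 = 34

34


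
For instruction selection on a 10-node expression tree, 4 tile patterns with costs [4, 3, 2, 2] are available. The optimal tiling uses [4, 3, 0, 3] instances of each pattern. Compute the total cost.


Total cost = sum(count_i * cost_i)
= 4*4 + 3*3 + 0*2 + 3*2
= 31

31


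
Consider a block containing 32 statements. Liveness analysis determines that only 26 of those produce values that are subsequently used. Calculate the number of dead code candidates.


Dead code = total statements - live definitions
= 32 - 26 = 6

6


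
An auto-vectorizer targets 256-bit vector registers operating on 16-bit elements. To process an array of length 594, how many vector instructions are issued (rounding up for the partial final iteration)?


Width = 256 / 16 = 16 elements per vector op
Iterations = ceil(594 / 16) = 38

38


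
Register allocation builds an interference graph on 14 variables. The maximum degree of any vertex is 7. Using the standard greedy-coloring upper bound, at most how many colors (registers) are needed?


Greedy coloring never needs more than (max_degree + 1) colors: when coloring a vertex, at most max_degree neighbors are already colored.
Upper bound = 7 + 1 = 8

8


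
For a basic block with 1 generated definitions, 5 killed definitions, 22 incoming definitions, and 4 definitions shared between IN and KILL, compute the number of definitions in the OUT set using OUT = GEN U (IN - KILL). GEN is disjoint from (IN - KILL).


IN - KILL: 22 - 4 = 18 surviving definitions
OUT = GEN + surviving = 1 + 18 = 19

19


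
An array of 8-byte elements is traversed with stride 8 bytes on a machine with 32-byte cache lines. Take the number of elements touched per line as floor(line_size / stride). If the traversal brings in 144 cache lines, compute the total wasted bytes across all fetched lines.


Elements per line = floor(32 / 8) = 4
Bytes used per line = 4 * 8 = 32
Wasted per line = 32 - 32 = 0
Total wasted = 0 * 144 = 0

0


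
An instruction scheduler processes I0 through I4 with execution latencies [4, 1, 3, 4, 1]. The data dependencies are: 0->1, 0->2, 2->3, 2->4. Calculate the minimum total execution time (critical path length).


Compute longest path through dependency graph: dist(Ik) = max over predecessors of dist + latency(Ik).
dist(I0) = latency 4 = 4
dist(I1) = dist(I0) + 1 = 4 + 1 = 5
dist(I2) = dist(I0) + 3 = 4 + 3 = 7
dist(I3) = dist(I2) + 4 = 7 + 4 = 11
dist(I4) = dist(I2) + 1 = 7 + 1 = 8
Critical path = max dist = 11

11


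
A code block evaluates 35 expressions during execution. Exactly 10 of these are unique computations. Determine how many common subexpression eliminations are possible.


CSE count = total expressions - unique expressions
= 35 - 10 = 25

25
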